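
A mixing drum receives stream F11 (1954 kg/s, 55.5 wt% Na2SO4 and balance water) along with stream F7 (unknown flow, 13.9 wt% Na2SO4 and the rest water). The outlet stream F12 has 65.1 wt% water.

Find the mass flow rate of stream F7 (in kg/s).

Let F7 be the unknown flow. Total out = 1954 + F7.
water balance: 869.53 + 0.861·F7 = 0.651·(1954 + F7)
(0.861 − 0.651)·F7 = 0.651×1954 − 869.53 = 402.52
F7 = 402.52 / 0.210 = 1916.8 kg/s

1917 kg/s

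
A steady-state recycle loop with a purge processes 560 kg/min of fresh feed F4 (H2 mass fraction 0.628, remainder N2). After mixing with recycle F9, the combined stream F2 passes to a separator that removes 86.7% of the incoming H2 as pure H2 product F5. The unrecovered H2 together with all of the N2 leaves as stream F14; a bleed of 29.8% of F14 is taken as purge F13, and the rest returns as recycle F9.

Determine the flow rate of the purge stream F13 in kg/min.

223.7 kg/min

N2 enters only via F4 and leaves only via the purge: 560×0.372 = 0.298×(N2 in F14), and the separator passes all N2, so N2 in F2 = N2 in F14 = 699.06 kg/min.
H2 in F2: m_A = 560×0.628 + (1−0.298)·(1−0.867)·m_A, so m_A = 351.68/0.9066 = 387.9 kg/min.
F14 = (1−0.867)×387.9 + 699.06 = 750.65 kg/min.
Purge F13 = 0.298×750.65 = 223.69 kg/min.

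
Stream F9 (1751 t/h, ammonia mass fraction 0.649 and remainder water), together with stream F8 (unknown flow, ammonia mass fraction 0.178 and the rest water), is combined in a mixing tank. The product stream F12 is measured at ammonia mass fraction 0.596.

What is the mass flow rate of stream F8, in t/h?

222 t/h

Let F8 be the unknown flow. Total out = 1751 + F8.
ammonia balance: 1136.4 + 0.178·F8 = 0.596·(1751 + F8)
(0.178 − 0.596)·F8 = 0.596×1751 − 1136.4 = -92.803
F8 = -92.803 / -0.418 = 222.02 t/h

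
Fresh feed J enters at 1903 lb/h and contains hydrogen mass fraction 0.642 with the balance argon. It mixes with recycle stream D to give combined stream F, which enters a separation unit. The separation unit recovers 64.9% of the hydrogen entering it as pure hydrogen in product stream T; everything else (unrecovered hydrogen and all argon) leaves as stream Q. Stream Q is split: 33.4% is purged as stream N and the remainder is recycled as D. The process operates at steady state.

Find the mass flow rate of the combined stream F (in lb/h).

argon enters only via J and leaves only via the purge: 1903×0.358 = 0.334×(argon in Q), and the separation unit passes all argon, so argon in F = argon in Q = 2039.7 lb/h.
hydrogen in F: m_A = 1903×0.642 + (1−0.334)·(1−0.649)·m_A, so m_A = 1221.7/0.7662 = 1594.5 lb/h.
F = 1594.5 + 2039.7 = 3634.2 lb/h.

3634 lb/h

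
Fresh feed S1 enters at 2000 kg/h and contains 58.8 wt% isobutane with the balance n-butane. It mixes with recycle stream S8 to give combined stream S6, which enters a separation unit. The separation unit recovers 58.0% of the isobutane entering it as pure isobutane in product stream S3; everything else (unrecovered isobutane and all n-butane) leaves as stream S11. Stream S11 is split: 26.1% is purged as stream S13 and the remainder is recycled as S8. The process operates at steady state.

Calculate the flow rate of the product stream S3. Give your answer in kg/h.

isobutane in S6: m_A = 2000×0.588 + (1−0.261)·(1−0.580)·m_A, so m_A = 1176/0.6896 = 1705.3 kg/h.
Product S3 = 0.580×1705.3 = 989.07 kg/h.

989.1 kg/h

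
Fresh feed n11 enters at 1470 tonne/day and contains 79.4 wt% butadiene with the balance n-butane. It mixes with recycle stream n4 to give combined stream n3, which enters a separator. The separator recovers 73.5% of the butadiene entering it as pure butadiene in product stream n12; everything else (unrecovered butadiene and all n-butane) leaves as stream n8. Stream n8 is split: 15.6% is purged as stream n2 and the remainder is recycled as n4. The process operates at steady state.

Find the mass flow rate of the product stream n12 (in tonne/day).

1105 tonne/day

butadiene in n3: m_A = 1470×0.794 + (1−0.156)·(1−0.735)·m_A, so m_A = 1167.2/0.7763 = 1503.4 tonne/day.
Product n12 = 0.735×1503.4 = 1105 tonne/day.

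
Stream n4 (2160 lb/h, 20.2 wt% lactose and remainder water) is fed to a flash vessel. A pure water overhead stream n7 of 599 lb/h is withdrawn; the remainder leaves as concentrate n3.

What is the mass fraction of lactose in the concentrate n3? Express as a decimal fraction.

0.280

lactose is not removed: 2160×0.202 = 436.32 lb/h of lactose enters n3.
Concentrate = 2160 − 599 = 1561 lb/h.
Mass fraction = 436.32/1561 = 0.280.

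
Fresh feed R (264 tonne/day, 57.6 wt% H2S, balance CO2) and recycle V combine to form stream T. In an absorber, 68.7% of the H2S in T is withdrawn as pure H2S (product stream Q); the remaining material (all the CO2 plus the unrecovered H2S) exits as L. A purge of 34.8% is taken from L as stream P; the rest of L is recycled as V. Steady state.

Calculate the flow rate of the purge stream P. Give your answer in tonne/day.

CO2 enters only via R and leaves only via the purge: 264×0.424 = 0.348×(CO2 in L), and the absorber passes all CO2, so CO2 in T = CO2 in L = 321.66 tonne/day.
H2S in T: m_A = 264×0.576 + (1−0.348)·(1−0.687)·m_A, so m_A = 152.06/0.7959 = 191.05 tonne/day.
L = (1−0.687)×191.05 + 321.66 = 381.45 tonne/day.
Purge P = 0.348×381.45 = 132.75 tonne/day.

132.7 tonne/day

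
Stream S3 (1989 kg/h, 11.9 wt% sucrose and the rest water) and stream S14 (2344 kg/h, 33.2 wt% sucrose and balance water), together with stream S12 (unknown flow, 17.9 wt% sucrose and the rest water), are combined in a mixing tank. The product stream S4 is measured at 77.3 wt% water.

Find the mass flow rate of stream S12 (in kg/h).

Let S12 be the unknown flow. Total out = 4333 + S12.
water balance: 3318.1 + 0.821·S12 = 0.773·(4333 + S12)
(0.821 − 0.773)·S12 = 0.773×4333 − 3318.1 = 31.308
S12 = 31.308 / 0.048 = 652.25 kg/h

652.3 kg/h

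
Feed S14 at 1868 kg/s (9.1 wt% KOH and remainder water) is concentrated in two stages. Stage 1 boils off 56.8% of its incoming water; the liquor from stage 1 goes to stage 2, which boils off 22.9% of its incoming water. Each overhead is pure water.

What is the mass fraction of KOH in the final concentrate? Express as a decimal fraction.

0.231

water in feed = 1868×0.909 = 1698 kg/s.
After stage 1: water left = (1−0.568)×1698 = 733.54; stream total = 903.53 kg/s.
After stage 2: water left = (1−0.229)×733.54 = 565.56; final concentrate = 735.55 kg/s.
KOH fraction = 169.99/735.55 = 0.231.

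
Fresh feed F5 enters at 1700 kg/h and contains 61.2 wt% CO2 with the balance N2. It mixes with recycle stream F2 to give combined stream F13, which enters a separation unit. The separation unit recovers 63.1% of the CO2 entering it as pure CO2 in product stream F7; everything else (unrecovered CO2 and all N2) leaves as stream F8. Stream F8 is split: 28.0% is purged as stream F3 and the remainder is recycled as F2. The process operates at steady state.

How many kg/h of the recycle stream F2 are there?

N2 enters only via F5 and leaves only via the purge: 1700×0.388 = 0.280×(N2 in F8), and the separation unit passes all N2, so N2 in F13 = N2 in F8 = 2355.7 kg/h.
CO2 in F13: m_A = 1700×0.612 + (1−0.280)·(1−0.631)·m_A, so m_A = 1040.4/0.7343 = 1416.8 kg/h.
F8 = (1−0.631)×1416.8 + 2355.7 = 2878.5 kg/h.
Recycle F2 = (1−0.280)×2878.5 = 2072.5 kg/h.

2073 kg/h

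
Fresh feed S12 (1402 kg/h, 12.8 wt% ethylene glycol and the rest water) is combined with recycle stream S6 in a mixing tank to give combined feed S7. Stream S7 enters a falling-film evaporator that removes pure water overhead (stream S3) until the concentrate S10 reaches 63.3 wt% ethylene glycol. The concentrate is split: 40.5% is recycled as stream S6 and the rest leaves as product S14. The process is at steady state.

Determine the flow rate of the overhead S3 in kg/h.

1118 kg/h

Overall ethylene glycol balance (none leaves overhead): ethylene glycol in fresh feed = ethylene glycol in product, i.e. 1402×0.128 = (1−0.405)·S10·0.633.
S10 = 179.46/(0.633×0.595) = 476.47 kg/h.
Recycle S6 = 0.405×476.47 = 192.97 kg/h.
Combined feed S7 = 1402 + 192.97 = 1595 kg/h.
Overhead S3 = S7 − S10 = 1595 − 476.47 = 1118.5 kg/h.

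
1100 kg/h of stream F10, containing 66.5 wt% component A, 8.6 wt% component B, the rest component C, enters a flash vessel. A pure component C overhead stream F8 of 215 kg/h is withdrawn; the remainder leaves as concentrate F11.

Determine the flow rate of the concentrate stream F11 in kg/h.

885 kg/h

Concentrate = 1100 − 215 = 885 kg/h.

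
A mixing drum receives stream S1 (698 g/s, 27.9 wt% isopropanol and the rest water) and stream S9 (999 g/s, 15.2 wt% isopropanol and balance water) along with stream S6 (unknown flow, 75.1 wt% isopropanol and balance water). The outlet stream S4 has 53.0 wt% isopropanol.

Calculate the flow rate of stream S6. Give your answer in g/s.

Let S6 be the unknown flow. Total out = 1697 + S6.
isopropanol balance: 346.59 + 0.751·S6 = 0.530·(1697 + S6)
(0.751 − 0.530)·S6 = 0.530×1697 − 346.59 = 552.82
S6 = 552.82 / 0.221 = 2501.4 g/s

2501 g/s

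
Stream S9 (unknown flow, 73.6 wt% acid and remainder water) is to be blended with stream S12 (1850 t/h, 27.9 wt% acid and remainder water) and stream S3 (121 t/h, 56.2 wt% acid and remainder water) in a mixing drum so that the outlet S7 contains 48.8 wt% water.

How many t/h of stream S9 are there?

Let S9 be the unknown flow. Total out = 1971 + S9.
water balance: 1386.8 + 0.264·S9 = 0.488·(1971 + S9)
(0.264 − 0.488)·S9 = 0.488×1971 − 1386.8 = -425
S9 = -425 / -0.224 = 1897.3 t/h

1897 t/h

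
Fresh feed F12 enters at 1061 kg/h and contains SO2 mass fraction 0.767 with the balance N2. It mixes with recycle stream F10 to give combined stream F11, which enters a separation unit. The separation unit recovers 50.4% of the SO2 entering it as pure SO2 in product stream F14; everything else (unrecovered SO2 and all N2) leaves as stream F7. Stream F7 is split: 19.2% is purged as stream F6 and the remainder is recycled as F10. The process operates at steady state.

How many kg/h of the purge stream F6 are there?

376.5 kg/h

N2 enters only via F12 and leaves only via the purge: 1061×0.233 = 0.192×(N2 in F7), and the separation unit passes all N2, so N2 in F11 = N2 in F7 = 1287.6 kg/h.
SO2 in F11: m_A = 1061×0.767 + (1−0.192)·(1−0.504)·m_A, so m_A = 813.79/0.5992 = 1358 kg/h.
F7 = (1−0.504)×1358 + 1287.6 = 1961.2 kg/h.
Purge F6 = 0.192×1961.2 = 376.54 kg/h.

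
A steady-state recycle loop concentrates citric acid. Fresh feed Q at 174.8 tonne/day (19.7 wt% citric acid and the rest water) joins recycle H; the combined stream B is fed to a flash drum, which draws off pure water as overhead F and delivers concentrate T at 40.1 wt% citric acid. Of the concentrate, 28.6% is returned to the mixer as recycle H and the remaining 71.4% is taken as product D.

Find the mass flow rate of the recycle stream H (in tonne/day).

34.4 tonne/day

Overall citric acid balance (none leaves overhead): citric acid in fresh feed = citric acid in product, i.e. 174.8×0.197 = (1−0.286)·T·0.401.
T = 34.436/(0.401×0.714) = 120.27 tonne/day.
Recycle H = 0.286×120.27 = 34.398 tonne/day.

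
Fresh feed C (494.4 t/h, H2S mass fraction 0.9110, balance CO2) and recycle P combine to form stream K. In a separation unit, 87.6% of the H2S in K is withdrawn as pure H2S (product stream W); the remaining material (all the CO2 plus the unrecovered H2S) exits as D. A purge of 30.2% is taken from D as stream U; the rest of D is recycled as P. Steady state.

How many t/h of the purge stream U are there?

CO2 enters only via C and leaves only via the purge: 494.4×0.089 = 0.302×(CO2 in D), and the separation unit passes all CO2, so CO2 in K = CO2 in D = 145.7 t/h.
H2S in K: m_A = 494.4×0.911 + (1−0.302)·(1−0.876)·m_A, so m_A = 450.4/0.9134 = 493.08 t/h.
D = (1−0.876)×493.08 + 145.7 = 206.84 t/h.
Purge U = 0.302×206.84 = 62.466 t/h.

62.47 t/h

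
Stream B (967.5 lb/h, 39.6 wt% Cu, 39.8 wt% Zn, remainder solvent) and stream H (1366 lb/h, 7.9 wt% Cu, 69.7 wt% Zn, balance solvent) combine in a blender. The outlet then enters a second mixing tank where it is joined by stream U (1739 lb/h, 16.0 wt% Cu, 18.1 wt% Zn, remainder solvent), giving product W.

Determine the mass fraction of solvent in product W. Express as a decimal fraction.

Overall, product flow = 4072.5 lb/h.
solvent in = 967.5×0.206 + 1366×0.224 + 1739×0.659 = 1651.3 lb/h.
solvent fraction in W = 0.405.

0.405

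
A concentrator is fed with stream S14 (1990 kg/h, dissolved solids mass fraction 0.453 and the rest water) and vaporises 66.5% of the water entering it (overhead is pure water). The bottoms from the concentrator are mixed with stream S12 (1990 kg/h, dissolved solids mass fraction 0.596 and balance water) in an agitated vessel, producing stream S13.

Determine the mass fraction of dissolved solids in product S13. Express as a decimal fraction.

Vapour removed = 0.665×0.547×1990 = 723.87 kg/h; concentrate = 1266.1 kg/h.
dissolved solids reaching the mixer = 901.47 (from concentrate) + 1990×0.596 = 2087.5 kg/h.
Product flow = 1266.1 + 1990 = 3256.1 kg/h; dissolved solids fraction = 0.641.

0.641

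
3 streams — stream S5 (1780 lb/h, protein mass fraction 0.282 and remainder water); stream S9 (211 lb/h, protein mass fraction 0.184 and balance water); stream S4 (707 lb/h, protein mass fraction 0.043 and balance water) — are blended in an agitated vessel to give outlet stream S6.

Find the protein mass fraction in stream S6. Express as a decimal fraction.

Total flow out = 1780 + 211 + 707 = 2698 lb/h.
protein in = 1780×0.282 + 211×0.184 + 707×0.043 = 571.18 lb/h.
protein mass fraction in S6 = 571.18/2698 = 0.212.

0.212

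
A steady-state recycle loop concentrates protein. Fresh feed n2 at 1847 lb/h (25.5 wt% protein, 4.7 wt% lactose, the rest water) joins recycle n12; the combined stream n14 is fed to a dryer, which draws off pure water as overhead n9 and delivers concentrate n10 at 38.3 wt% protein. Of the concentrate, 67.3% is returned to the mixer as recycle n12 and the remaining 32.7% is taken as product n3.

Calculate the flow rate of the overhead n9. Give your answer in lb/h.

617.3 lb/h

Overall protein balance (none leaves overhead): protein in fresh feed = protein in product, i.e. 1847×0.255 = (1−0.673)·n10·0.383.
n10 = 470.99/(0.383×0.327) = 3760.6 lb/h.
Recycle n12 = 0.673×3760.6 = 2530.9 lb/h.
Combined feed n14 = 1847 + 2530.9 = 4377.9 lb/h.
Overhead n9 = n14 − n10 = 4377.9 − 3760.6 = 617.27 lb/h.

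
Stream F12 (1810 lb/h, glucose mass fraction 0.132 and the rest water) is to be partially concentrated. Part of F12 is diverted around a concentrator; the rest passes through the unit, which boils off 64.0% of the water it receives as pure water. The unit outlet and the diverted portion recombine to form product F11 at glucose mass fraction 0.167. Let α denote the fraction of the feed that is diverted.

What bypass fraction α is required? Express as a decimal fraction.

0.623

All 1810×0.132 = 238.92 lb/h of glucose reaches F11, so F11 = 238.92/0.167 = 1430.7 lb/h and vapour = 379.34 lb/h.
The evaporator receives (1−α)·1810 of feed at 0.868 water and removes 0.640 of that water:
0.640×0.868×(1−α)×1810 = 379.34
(1−α) = 379.34/1005.5 = 0.3773;  α = 0.6227.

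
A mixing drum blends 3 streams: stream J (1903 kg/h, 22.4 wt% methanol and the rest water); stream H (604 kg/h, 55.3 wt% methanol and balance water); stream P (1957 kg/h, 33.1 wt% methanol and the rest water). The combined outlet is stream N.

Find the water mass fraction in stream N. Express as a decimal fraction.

Total flow out = 1903 + 604 + 1957 = 4464 kg/h.
water in = 1903×0.776 + 604×0.447 + 1957×0.669 = 3055.9 kg/h.
water mass fraction in N = 3055.9/4464 = 0.685.

0.685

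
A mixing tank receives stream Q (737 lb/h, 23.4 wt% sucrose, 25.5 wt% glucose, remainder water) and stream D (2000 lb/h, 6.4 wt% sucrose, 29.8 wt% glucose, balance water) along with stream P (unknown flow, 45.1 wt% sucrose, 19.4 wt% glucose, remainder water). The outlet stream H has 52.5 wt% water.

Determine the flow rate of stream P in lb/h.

Let P be the unknown flow. Total out = 2737 + P.
water balance: 1652.6 + 0.355·P = 0.525·(2737 + P)
(0.355 − 0.525)·P = 0.525×2737 − 1652.6 = -215.68
P = -215.68 / -0.170 = 1268.7 lb/h

1269 lb/h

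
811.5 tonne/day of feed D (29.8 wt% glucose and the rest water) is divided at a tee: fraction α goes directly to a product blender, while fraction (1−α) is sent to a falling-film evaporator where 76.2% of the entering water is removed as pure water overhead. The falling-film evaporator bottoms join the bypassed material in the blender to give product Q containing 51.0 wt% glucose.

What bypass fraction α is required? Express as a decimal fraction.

0.223

All 811.5×0.298 = 241.83 tonne/day of glucose reaches Q, so Q = 241.83/0.510 = 474.17 tonne/day and vapour = 337.33 tonne/day.
The evaporator receives (1−α)·811.5 of feed at 0.702 water and removes 0.762 of that water:
0.762×0.702×(1−α)×811.5 = 337.33
(1−α) = 337.33/434.09 = 0.7771;  α = 0.2229.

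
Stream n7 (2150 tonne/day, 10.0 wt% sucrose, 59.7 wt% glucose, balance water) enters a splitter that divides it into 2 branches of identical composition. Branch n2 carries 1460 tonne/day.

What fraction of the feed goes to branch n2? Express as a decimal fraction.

0.679

Fraction to n2 = 1460/2150 = 0.6791.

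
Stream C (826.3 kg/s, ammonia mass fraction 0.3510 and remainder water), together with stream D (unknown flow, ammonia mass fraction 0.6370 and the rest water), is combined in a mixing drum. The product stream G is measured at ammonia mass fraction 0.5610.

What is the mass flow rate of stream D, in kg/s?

2283 kg/s

Let D be the unknown flow. Total out = 826.3 + D.
ammonia balance: 290.03 + 0.637·D = 0.561·(826.3 + D)
(0.637 − 0.561)·D = 0.561×826.3 − 290.03 = 173.52
D = 173.52 / 0.076 = 2283.2 kg/s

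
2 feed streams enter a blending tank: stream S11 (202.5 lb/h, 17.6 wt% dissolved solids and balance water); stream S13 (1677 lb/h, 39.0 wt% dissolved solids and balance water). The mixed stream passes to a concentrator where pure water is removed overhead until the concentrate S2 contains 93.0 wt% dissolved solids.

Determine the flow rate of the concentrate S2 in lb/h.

741.6 lb/h

dissolved solids entering = 202.5×0.176 + 1677×0.390 = 689.67 lb/h.
All dissolved solids reports to S2, so S2 = 689.67/0.930 = 741.58 lb/h.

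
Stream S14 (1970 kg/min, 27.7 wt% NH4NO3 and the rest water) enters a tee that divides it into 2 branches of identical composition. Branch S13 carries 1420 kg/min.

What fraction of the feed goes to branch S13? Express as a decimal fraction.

Fraction to S13 = 1420/1970 = 0.7208.

0.721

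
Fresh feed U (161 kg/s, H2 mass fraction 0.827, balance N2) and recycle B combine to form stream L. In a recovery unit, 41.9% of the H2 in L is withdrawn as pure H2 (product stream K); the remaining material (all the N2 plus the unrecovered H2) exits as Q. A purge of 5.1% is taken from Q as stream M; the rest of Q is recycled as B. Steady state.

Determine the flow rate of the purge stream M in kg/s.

36.65 kg/s

N2 enters only via U and leaves only via the purge: 161×0.173 = 0.051×(N2 in Q), and the recovery unit passes all N2, so N2 in L = N2 in Q = 546.14 kg/s.
H2 in L: m_A = 161×0.827 + (1−0.051)·(1−0.419)·m_A, so m_A = 133.15/0.4486 = 296.79 kg/s.
Q = (1−0.419)×296.79 + 546.14 = 718.57 kg/s.
Purge M = 0.051×718.57 = 36.647 kg/s.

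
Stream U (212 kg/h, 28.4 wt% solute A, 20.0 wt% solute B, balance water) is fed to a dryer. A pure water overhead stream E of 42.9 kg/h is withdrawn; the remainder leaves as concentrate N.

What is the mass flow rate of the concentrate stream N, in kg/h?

169.1 kg/h

Concentrate = 212 − 42.9 = 169.1 kg/h.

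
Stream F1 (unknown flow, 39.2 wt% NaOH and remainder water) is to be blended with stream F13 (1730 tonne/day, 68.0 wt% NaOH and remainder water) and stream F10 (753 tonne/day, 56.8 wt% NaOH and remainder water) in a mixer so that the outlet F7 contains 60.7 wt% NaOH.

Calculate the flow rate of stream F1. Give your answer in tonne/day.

450.8 tonne/day

Let F1 be the unknown flow. Total out = 2483 + F1.
NaOH balance: 1604.1 + 0.392·F1 = 0.607·(2483 + F1)
(0.392 − 0.607)·F1 = 0.607×2483 − 1604.1 = -96.923
F1 = -96.923 / -0.215 = 450.8 tonne/day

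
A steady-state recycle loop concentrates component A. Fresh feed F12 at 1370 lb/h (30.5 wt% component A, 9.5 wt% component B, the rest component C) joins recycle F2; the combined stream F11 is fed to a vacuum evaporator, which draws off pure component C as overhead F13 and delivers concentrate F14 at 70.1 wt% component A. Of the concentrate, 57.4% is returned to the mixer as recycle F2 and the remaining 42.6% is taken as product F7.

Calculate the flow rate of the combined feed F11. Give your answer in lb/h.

2173 lb/h

Overall component A balance (none leaves overhead): component A in fresh feed = component A in product, i.e. 1370×0.305 = (1−0.574)·F14·0.701.
F14 = 417.85/(0.701×0.426) = 1399.2 lb/h.
Recycle F2 = 0.574×1399.2 = 803.16 lb/h.
Combined feed F11 = 1370 + 803.16 = 2173.2 lb/h.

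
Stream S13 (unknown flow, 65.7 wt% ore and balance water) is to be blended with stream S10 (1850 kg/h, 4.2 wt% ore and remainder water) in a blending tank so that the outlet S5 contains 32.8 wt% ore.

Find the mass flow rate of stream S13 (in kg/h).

Let S13 be the unknown flow. Total out = 1850 + S13.
ore balance: 77.7 + 0.657·S13 = 0.328·(1850 + S13)
(0.657 − 0.328)·S13 = 0.328×1850 − 77.7 = 529.1
S13 = 529.1 / 0.329 = 1608.2 kg/h

1608 kg/h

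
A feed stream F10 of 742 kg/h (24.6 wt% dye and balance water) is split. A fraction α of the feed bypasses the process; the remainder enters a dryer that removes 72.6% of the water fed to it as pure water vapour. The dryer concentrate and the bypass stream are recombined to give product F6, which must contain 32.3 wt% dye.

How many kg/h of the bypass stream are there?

All 742×0.246 = 182.53 kg/h of dye reaches F6, so F6 = 182.53/0.323 = 565.11 kg/h and vapour = 176.89 kg/h.
The evaporator receives (1−α)·742 of feed at 0.754 water and removes 0.726 of that water:
0.726×0.754×(1−α)×742 = 176.89
(1−α) = 176.89/406.17 = 0.4355;  α = 0.5645.
Bypass flow = 0.5645×742 = 418.86 kg/h.

418.9 kg/h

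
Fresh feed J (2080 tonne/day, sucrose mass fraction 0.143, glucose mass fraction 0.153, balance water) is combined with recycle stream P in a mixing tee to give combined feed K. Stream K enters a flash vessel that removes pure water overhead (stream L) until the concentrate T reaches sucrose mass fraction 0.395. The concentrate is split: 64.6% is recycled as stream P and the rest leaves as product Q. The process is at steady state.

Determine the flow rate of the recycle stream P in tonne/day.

Overall sucrose balance (none leaves overhead): sucrose in fresh feed = sucrose in product, i.e. 2080×0.143 = (1−0.646)·T·0.395.
T = 297.44/(0.395×0.354) = 2127.2 tonne/day.
Recycle P = 0.646×2127.2 = 1374.1 tonne/day.

1374 tonne/day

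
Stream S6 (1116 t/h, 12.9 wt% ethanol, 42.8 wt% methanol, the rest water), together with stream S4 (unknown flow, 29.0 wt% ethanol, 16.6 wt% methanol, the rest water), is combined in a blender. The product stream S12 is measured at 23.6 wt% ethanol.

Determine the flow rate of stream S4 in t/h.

Let S4 be the unknown flow. Total out = 1116 + S4.
ethanol balance: 143.96 + 0.290·S4 = 0.236·(1116 + S4)
(0.290 − 0.236)·S4 = 0.236×1116 − 143.96 = 119.41
S4 = 119.41 / 0.054 = 2211.3 t/h

2211 t/h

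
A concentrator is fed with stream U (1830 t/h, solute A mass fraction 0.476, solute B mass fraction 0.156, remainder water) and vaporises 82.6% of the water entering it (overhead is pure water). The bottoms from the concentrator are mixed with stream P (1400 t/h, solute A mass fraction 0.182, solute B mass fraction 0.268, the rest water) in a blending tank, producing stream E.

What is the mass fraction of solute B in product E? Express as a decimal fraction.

Vapour removed = 0.826×0.368×1830 = 556.26 t/h; concentrate = 1273.7 t/h.
solute B reaching the mixer = 285.48 (from concentrate) + 1400×0.268 = 660.68 t/h.
Product flow = 1273.7 + 1400 = 2673.7 t/h; solute B fraction = 0.247.

0.247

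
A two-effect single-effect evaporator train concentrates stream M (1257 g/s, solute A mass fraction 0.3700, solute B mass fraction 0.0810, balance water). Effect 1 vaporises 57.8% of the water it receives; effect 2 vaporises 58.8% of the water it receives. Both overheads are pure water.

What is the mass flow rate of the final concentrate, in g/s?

water in feed = 1257×0.549 = 690.09 g/s.
After stage 1: water left = (1−0.578)×690.09 = 291.22; stream total = 858.13 g/s.
After stage 2: water left = (1−0.588)×291.22 = 119.98; final concentrate = 686.89 g/s.

686.9 g/s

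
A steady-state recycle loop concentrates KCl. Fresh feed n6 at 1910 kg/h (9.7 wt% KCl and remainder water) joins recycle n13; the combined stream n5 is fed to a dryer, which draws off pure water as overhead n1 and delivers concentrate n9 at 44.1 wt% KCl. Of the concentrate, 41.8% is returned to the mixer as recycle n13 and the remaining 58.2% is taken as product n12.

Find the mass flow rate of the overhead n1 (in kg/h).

Overall KCl balance (none leaves overhead): KCl in fresh feed = KCl in product, i.e. 1910×0.097 = (1−0.418)·n9·0.441.
n9 = 185.27/(0.441×0.582) = 721.84 kg/h.
Recycle n13 = 0.418×721.84 = 301.73 kg/h.
Combined feed n5 = 1910 + 301.73 = 2211.7 kg/h.
Overhead n1 = n5 − n9 = 2211.7 − 721.84 = 1489.9 kg/h.

1490 kg/h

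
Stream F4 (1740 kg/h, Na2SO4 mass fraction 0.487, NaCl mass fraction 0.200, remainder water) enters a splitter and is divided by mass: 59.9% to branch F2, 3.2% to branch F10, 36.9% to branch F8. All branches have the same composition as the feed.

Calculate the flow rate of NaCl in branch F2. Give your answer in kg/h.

Branch F2 total = 0.599×1740 = 1042.3 kg/h.
NaCl in F2 = 0.200×1042.3 = 208.45 kg/h.

208.5 kg/h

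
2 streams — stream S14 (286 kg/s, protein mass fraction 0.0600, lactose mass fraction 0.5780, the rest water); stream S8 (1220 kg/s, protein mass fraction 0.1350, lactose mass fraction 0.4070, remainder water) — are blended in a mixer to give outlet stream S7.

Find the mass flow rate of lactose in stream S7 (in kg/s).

lactose out = lactose in = 286×0.578 + 1220×0.407 = 661.85 kg/s.

661.8 kg/s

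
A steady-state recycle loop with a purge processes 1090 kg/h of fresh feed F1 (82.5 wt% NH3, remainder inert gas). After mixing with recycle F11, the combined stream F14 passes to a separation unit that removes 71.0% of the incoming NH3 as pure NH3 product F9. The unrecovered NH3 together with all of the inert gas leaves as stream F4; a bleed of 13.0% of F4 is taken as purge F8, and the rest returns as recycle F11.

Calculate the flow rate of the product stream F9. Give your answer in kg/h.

NH3 in F14: m_A = 1090×0.825 + (1−0.130)·(1−0.710)·m_A, so m_A = 899.25/0.7477 = 1202.7 kg/h.
Product F9 = 0.710×1202.7 = 853.91 kg/h.

853.9 kg/h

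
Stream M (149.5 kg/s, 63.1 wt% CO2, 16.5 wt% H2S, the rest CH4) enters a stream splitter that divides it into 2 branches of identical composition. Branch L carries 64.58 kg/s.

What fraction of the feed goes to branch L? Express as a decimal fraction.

Fraction to L = 64.58/149.5 = 0.4320.

0.432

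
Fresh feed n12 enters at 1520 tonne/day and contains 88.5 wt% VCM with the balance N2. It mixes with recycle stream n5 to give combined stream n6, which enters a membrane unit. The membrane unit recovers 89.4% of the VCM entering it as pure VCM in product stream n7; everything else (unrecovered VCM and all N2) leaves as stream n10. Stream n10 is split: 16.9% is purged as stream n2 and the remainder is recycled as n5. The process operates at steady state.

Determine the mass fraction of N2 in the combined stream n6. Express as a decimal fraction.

N2 enters only via n12 and leaves only via the purge: 1520×0.115 = 0.169×(N2 in n10), and the membrane unit passes all N2, so N2 in n6 = N2 in n10 = 1034.3 tonne/day.
VCM in n6: m_A = 1520×0.885 + (1−0.169)·(1−0.894)·m_A, so m_A = 1345.2/0.9119 = 1475.1 tonne/day.
n6 = 1475.1 + 1034.3 = 2509.5 tonne/day.
N2 fraction in n6 = 1034.3/2509.5 = 0.412.

0.412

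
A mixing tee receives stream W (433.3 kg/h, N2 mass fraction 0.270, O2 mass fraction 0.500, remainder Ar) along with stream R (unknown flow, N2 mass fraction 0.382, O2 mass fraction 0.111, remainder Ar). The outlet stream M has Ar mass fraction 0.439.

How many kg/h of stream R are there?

1332 kg/h

Let R be the unknown flow. Total out = 433.3 + R.
Ar balance: 99.659 + 0.507·R = 0.439·(433.3 + R)
(0.507 − 0.439)·R = 0.439×433.3 − 99.659 = 90.56
R = 90.56 / 0.068 = 1331.8 kg/h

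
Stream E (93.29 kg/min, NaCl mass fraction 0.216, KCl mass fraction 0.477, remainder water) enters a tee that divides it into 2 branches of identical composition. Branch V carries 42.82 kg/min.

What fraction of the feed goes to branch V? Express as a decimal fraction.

Fraction to V = 42.82/93.29 = 0.4590.

0.459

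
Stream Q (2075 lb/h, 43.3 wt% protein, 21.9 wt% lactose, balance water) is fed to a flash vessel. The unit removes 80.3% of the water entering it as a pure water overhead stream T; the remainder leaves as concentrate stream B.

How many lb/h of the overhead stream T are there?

water entering = 2075×0.348 = 722.1 lb/h; overhead removed = 0.803×722.1 = 579.85 lb/h.

579.8 lb/h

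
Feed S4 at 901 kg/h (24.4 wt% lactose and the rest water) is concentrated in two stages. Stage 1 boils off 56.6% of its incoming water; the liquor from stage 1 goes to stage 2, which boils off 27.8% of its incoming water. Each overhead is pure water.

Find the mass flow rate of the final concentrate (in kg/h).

water in feed = 901×0.756 = 681.16 kg/h.
After stage 1: water left = (1−0.566)×681.16 = 295.62; stream total = 515.47 kg/h.
After stage 2: water left = (1−0.278)×295.62 = 213.44; final concentrate = 433.28 kg/h.

433.3 kg/h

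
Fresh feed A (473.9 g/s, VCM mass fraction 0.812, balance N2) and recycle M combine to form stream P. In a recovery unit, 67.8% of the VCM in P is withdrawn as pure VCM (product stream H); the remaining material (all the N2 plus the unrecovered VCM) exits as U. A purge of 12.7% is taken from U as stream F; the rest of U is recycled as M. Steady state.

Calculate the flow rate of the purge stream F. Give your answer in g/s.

111 g/s

N2 enters only via A and leaves only via the purge: 473.9×0.188 = 0.127×(N2 in U), and the recovery unit passes all N2, so N2 in P = N2 in U = 701.52 g/s.
VCM in P: m_A = 473.9×0.812 + (1−0.127)·(1−0.678)·m_A, so m_A = 384.81/0.7189 = 535.28 g/s.
U = (1−0.678)×535.28 + 701.52 = 873.88 g/s.
Purge F = 0.127×873.88 = 110.98 g/s.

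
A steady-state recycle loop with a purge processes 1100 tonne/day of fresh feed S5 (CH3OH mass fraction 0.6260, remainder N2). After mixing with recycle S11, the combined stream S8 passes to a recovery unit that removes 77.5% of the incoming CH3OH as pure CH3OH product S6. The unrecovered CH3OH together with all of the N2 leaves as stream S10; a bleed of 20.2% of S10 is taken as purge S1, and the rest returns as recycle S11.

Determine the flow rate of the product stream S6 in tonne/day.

650.5 tonne/day

CH3OH in S8: m_A = 1100×0.626 + (1−0.202)·(1−0.775)·m_A, so m_A = 688.6/0.8205 = 839.3 tonne/day.
Product S6 = 0.775×839.3 = 650.45 tonne/day.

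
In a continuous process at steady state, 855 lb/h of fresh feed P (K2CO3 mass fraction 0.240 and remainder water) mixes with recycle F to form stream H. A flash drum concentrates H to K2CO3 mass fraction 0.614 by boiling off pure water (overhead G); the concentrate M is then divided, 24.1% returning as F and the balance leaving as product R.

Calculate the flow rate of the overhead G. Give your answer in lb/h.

Overall K2CO3 balance (none leaves overhead): K2CO3 in fresh feed = K2CO3 in product, i.e. 855×0.240 = (1−0.241)·M·0.614.
M = 205.2/(0.614×0.759) = 440.32 lb/h.
Recycle F = 0.241×440.32 = 106.12 lb/h.
Combined feed H = 855 + 106.12 = 961.12 lb/h.
Overhead G = H − M = 961.12 − 440.32 = 520.8 lb/h.

520.8 lb/h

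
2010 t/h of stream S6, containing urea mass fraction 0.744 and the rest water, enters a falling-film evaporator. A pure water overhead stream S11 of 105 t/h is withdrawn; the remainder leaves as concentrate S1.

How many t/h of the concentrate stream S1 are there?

1905 t/h

Concentrate = 2010 − 105 = 1905 t/h.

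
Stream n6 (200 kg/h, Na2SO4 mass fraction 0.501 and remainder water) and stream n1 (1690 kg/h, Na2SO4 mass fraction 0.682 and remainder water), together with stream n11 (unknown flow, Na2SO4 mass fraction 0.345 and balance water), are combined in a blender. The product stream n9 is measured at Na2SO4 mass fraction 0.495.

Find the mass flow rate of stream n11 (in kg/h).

2115 kg/h

Let n11 be the unknown flow. Total out = 1890 + n11.
Na2SO4 balance: 1252.8 + 0.345·n11 = 0.495·(1890 + n11)
(0.345 − 0.495)·n11 = 0.495×1890 − 1252.8 = -317.23
n11 = -317.23 / -0.150 = 2114.9 kg/h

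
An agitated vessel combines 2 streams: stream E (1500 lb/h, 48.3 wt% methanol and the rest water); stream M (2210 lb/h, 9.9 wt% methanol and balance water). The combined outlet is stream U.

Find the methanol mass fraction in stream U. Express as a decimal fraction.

Total flow out = 1500 + 2210 = 3710 lb/h.
methanol in = 1500×0.483 + 2210×0.099 = 943.29 lb/h.
methanol mass fraction in U = 943.29/3710 = 0.254.

0.254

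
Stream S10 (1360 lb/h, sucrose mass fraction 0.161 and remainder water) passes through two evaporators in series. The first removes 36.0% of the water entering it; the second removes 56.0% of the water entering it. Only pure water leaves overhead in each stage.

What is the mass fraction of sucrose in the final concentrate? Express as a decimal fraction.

0.405

water in feed = 1360×0.839 = 1141 lb/h.
After stage 1: water left = (1−0.360)×1141 = 730.27; stream total = 949.23 lb/h.
After stage 2: water left = (1−0.560)×730.27 = 321.32; final concentrate = 540.28 lb/h.
sucrose fraction = 218.96/540.28 = 0.405.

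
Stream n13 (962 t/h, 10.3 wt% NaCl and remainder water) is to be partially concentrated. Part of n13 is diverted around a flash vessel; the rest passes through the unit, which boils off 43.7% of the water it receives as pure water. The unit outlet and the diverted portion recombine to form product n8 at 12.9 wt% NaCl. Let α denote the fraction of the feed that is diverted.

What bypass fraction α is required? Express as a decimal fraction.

All 962×0.103 = 99.086 t/h of NaCl reaches n8, so n8 = 99.086/0.129 = 768.11 t/h and vapour = 193.89 t/h.
The evaporator receives (1−α)·962 of feed at 0.897 water and removes 0.437 of that water:
0.437×0.897×(1−α)×962 = 193.89
(1−α) = 193.89/377.09 = 0.5142;  α = 0.4858.

0.486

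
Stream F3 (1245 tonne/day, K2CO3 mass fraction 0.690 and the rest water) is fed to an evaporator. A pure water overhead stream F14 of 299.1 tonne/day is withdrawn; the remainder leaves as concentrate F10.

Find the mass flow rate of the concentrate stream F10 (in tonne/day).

945.9 tonne/day

Concentrate = 1245 − 299.1 = 945.9 tonne/day.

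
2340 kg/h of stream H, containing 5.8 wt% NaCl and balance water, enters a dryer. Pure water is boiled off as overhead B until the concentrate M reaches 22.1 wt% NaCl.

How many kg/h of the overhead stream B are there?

1726 kg/h

NaCl is conserved: 2340×0.058 = 135.72 kg/h all reports to the concentrate.
Concentrate = 135.72/(target fraction) = 614.12 kg/h.
Overhead = 2340 − 614.12 = 1725.9 kg/h.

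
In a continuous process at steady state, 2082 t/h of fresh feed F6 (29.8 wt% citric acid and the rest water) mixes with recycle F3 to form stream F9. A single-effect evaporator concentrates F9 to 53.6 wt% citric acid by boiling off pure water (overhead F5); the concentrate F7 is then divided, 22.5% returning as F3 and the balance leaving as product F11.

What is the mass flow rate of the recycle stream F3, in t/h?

Overall citric acid balance (none leaves overhead): citric acid in fresh feed = citric acid in product, i.e. 2082×0.298 = (1−0.225)·F7·0.536.
F7 = 620.44/(0.536×0.775) = 1493.6 t/h.
Recycle F3 = 0.225×1493.6 = 336.06 t/h.

336.1 t/h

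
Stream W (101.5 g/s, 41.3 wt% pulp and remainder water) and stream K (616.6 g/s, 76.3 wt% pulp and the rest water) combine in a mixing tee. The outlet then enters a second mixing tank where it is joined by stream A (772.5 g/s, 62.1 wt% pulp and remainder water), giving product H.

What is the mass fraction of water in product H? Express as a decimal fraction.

Overall, product flow = 1490.6 g/s.
water in = 101.5×0.587 + 616.6×0.237 + 772.5×0.379 = 498.49 g/s.
water fraction in H = 0.334.

0.334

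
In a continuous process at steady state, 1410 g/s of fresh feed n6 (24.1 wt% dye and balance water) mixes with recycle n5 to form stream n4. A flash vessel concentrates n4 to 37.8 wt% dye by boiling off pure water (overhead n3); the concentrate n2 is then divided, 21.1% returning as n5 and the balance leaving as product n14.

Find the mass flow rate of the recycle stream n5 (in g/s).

Overall dye balance (none leaves overhead): dye in fresh feed = dye in product, i.e. 1410×0.241 = (1−0.211)·n2·0.378.
n2 = 339.81/(0.378×0.789) = 1139.4 g/s.
Recycle n5 = 0.211×1139.4 = 240.41 g/s.

240.4 g/s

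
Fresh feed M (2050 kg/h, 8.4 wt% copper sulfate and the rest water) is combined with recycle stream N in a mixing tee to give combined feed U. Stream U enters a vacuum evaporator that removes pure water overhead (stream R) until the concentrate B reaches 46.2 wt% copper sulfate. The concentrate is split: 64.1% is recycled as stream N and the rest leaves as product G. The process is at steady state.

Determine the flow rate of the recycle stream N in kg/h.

Overall copper sulfate balance (none leaves overhead): copper sulfate in fresh feed = copper sulfate in product, i.e. 2050×0.084 = (1−0.641)·B·0.462.
B = 172.2/(0.462×0.359) = 1038.2 kg/h.
Recycle N = 0.641×1038.2 = 665.51 kg/h.

665.5 kg/h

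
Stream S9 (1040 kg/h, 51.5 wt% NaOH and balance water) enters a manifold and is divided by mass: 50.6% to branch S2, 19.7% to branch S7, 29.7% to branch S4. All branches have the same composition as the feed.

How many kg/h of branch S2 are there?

Branch S2 flow = 0.506×1040 = 526.24 kg/h.

526.2 kg/h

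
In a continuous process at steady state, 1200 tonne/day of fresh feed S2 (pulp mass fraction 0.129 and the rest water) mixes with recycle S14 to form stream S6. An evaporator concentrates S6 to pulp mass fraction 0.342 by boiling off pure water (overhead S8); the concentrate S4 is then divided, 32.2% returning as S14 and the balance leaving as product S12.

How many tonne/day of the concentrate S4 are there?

667.6 tonne/day

Overall pulp balance (none leaves overhead): pulp in fresh feed = pulp in product, i.e. 1200×0.129 = (1−0.322)·S4·0.342.
S4 = 154.8/(0.342×0.678) = 667.6 tonne/day.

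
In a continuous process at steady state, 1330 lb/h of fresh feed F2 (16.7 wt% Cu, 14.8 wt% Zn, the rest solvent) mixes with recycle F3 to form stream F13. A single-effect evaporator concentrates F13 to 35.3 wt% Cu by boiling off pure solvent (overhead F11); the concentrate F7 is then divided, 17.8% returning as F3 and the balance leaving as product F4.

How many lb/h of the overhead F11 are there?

Overall Cu balance (none leaves overhead): Cu in fresh feed = Cu in product, i.e. 1330×0.167 = (1−0.178)·F7·0.353.
F7 = 222.11/(0.353×0.822) = 765.46 lb/h.
Recycle F3 = 0.178×765.46 = 136.25 lb/h.
Combined feed F13 = 1330 + 136.25 = 1466.3 lb/h.
Overhead F11 = F13 − F7 = 1466.3 − 765.46 = 700.79 lb/h.

700.8 lb/h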